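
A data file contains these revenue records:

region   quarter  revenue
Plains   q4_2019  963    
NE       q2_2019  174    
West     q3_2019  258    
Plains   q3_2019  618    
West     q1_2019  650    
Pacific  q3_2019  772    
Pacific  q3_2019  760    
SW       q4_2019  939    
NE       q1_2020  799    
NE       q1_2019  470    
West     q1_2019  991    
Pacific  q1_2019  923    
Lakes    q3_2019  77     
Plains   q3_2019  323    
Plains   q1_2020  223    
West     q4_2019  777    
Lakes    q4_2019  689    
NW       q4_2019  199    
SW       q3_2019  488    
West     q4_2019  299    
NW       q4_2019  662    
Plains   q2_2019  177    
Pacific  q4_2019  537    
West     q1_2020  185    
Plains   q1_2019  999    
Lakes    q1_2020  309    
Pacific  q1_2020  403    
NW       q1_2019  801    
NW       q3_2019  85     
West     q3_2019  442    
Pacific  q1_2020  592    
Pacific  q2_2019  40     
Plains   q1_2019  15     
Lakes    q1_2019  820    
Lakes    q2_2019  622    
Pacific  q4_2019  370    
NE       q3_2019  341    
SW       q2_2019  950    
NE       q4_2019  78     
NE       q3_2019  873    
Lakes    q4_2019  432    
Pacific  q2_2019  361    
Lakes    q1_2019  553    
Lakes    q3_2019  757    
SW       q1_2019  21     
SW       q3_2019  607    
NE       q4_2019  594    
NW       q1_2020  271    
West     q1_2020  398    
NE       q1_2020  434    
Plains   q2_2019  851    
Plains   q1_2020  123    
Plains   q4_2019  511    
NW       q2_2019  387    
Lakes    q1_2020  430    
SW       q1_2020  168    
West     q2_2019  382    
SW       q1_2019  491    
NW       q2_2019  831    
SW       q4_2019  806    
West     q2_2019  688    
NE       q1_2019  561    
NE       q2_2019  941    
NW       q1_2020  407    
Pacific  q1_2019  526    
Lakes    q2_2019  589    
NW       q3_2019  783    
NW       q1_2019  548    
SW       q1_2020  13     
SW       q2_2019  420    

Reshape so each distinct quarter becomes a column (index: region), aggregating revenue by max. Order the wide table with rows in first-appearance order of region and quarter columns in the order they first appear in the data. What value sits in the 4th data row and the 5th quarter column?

With rows in first-appearance order of region, row 4 is region=Pacific. quarter columns in first-appearance order: q4_2019, q2_2019, q3_2019, q1_2019, q1_2020; column 5 is q1_2020.
Long rows with region=Pacific, quarter=q1_2020: max(403, 592) = 592.

592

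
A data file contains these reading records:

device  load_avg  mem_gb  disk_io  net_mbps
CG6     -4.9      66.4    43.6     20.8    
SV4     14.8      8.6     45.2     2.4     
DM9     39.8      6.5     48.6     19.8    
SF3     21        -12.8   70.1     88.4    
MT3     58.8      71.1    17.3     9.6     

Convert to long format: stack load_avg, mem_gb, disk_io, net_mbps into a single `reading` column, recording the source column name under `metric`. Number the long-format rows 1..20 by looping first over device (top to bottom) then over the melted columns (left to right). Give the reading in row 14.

-12.8

20 rows total (5 × 4). Row 14: index ⌊(14-1)/4⌋ = 3 into device → SF3; (14-1) mod 4 = 1 into the melted columns → mem_gb.
So row 14 is (SF3, mem_gb, -12.8); reading = -12.8.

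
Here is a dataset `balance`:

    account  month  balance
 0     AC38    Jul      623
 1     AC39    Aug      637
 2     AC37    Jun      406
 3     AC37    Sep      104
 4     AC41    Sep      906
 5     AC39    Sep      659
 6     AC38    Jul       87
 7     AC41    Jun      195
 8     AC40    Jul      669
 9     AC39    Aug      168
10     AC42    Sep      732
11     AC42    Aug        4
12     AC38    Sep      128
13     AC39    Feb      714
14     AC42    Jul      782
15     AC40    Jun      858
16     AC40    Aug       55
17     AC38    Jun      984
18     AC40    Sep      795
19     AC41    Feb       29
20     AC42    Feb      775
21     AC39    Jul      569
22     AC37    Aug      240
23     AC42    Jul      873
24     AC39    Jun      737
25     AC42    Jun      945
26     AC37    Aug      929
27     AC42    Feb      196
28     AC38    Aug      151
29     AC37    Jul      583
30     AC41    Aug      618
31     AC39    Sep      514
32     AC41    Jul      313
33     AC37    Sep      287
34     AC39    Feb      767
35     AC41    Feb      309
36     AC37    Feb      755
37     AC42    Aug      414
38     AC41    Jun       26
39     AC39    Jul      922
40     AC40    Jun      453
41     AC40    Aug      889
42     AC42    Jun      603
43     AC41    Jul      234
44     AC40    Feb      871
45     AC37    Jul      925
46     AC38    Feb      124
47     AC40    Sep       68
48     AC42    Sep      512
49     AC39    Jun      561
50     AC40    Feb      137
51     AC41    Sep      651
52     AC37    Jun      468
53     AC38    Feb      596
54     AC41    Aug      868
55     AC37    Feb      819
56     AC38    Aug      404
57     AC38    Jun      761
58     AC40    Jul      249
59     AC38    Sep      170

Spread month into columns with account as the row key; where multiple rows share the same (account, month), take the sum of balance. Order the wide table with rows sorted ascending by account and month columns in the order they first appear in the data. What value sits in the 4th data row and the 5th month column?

With rows sorted ascending by account, row 4 is account=AC40. month columns in first-appearance order: Jul, Aug, Jun, Sep, Feb; column 5 is Feb.
Long rows with account=AC40, month=Feb: 871 + 137 = 1008.

1008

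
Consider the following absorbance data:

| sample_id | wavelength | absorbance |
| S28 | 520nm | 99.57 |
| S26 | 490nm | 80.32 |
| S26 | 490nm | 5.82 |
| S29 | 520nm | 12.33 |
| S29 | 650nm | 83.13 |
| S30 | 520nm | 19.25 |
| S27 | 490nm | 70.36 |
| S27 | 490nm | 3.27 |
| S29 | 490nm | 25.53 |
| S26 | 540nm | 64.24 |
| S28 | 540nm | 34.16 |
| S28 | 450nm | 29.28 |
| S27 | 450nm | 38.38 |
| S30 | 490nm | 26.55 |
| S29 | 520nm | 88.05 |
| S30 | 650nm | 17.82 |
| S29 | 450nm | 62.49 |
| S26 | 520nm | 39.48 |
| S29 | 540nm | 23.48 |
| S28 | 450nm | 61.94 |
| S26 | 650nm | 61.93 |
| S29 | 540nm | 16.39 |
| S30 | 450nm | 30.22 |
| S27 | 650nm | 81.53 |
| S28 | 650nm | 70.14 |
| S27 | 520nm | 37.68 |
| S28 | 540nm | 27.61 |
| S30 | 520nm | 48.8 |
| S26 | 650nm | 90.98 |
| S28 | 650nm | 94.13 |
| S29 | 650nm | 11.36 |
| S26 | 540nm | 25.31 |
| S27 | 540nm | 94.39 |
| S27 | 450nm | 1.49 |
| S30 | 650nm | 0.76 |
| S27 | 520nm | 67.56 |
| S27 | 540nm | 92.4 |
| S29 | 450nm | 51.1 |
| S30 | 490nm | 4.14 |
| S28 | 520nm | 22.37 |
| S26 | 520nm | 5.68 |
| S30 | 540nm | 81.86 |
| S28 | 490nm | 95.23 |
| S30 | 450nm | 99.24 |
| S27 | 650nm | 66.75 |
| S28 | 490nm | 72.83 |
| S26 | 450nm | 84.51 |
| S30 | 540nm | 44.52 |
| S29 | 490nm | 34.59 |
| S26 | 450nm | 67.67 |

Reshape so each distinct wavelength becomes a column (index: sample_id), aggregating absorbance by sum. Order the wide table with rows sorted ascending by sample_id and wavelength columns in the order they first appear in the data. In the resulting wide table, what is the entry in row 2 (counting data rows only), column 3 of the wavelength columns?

148.28

With rows sorted ascending by sample_id, row 2 is sample_id=S27. wavelength columns in first-appearance order: 520nm, 490nm, 650nm, 540nm, 450nm; column 3 is 650nm.
Long rows with sample_id=S27, wavelength=650nm: 81.53 + 66.75 = 148.28.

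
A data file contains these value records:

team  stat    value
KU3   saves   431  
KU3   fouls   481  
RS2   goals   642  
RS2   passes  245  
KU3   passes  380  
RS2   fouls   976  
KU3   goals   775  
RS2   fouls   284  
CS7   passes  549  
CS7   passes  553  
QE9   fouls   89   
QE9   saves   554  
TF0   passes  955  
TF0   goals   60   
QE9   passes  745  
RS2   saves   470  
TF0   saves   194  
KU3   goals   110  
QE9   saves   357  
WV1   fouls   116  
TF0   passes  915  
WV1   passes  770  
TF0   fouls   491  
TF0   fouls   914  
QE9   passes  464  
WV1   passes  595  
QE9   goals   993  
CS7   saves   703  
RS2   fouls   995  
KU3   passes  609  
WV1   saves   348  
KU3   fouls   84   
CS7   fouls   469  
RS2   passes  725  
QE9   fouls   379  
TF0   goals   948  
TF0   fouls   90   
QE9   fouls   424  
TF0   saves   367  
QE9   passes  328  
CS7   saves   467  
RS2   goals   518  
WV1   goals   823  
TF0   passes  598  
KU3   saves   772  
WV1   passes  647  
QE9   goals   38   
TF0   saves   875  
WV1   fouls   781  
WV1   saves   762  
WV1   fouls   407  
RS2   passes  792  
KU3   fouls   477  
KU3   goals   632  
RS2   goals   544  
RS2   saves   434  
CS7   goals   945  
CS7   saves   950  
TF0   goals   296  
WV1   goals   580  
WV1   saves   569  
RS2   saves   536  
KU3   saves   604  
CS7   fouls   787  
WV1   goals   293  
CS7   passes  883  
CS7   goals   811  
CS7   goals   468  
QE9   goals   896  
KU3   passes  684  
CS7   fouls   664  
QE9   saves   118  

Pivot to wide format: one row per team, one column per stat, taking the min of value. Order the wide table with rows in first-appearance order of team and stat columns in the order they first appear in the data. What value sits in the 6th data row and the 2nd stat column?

With rows in first-appearance order of team, row 6 is team=WV1. stat columns in first-appearance order: saves, fouls, goals, passes; column 2 is fouls.
Long rows with team=WV1, stat=fouls: min(116, 781, 407) = 116.

116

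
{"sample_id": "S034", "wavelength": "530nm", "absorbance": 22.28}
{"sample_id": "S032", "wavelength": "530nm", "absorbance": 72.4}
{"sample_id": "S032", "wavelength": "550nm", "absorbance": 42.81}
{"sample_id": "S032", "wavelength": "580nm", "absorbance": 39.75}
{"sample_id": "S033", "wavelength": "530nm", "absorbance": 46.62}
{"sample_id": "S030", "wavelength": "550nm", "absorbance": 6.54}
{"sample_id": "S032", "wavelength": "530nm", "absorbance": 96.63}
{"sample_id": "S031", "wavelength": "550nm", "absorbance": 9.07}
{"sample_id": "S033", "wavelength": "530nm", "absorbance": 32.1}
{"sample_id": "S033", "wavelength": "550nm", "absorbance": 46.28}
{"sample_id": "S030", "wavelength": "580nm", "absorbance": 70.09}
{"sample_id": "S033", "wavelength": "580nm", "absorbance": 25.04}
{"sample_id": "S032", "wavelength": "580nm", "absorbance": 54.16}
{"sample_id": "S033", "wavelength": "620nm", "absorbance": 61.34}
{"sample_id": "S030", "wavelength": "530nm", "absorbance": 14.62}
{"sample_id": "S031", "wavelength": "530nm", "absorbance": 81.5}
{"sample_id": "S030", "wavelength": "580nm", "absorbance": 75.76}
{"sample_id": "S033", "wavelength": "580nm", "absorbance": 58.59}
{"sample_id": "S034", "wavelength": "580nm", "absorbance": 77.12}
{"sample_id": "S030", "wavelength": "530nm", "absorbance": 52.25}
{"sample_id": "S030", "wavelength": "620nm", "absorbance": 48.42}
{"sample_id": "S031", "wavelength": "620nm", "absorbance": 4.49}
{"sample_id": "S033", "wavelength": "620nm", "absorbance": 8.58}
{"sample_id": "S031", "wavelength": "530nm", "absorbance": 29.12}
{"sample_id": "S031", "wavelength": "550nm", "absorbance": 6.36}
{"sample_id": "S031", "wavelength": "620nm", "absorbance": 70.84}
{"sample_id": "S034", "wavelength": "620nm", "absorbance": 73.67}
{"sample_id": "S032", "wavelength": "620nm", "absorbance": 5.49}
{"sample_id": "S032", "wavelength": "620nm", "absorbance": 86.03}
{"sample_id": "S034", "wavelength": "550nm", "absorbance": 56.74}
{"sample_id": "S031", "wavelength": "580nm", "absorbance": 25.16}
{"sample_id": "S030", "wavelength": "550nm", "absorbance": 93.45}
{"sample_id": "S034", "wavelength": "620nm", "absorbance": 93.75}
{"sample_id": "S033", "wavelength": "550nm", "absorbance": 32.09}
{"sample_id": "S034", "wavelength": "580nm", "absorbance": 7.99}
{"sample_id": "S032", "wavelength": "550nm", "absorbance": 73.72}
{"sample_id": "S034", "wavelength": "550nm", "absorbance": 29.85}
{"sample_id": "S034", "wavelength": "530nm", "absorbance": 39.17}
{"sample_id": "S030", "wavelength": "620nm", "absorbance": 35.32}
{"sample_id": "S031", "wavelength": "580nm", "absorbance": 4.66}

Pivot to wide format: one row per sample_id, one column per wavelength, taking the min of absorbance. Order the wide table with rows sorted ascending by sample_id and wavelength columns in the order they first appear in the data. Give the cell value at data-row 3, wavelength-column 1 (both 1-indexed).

With rows sorted ascending by sample_id, row 3 is sample_id=S032. wavelength columns in first-appearance order: 530nm, 550nm, 580nm, 620nm; column 1 is 530nm.
Long rows with sample_id=S032, wavelength=530nm: min(72.4, 96.63) = 72.4.

72.4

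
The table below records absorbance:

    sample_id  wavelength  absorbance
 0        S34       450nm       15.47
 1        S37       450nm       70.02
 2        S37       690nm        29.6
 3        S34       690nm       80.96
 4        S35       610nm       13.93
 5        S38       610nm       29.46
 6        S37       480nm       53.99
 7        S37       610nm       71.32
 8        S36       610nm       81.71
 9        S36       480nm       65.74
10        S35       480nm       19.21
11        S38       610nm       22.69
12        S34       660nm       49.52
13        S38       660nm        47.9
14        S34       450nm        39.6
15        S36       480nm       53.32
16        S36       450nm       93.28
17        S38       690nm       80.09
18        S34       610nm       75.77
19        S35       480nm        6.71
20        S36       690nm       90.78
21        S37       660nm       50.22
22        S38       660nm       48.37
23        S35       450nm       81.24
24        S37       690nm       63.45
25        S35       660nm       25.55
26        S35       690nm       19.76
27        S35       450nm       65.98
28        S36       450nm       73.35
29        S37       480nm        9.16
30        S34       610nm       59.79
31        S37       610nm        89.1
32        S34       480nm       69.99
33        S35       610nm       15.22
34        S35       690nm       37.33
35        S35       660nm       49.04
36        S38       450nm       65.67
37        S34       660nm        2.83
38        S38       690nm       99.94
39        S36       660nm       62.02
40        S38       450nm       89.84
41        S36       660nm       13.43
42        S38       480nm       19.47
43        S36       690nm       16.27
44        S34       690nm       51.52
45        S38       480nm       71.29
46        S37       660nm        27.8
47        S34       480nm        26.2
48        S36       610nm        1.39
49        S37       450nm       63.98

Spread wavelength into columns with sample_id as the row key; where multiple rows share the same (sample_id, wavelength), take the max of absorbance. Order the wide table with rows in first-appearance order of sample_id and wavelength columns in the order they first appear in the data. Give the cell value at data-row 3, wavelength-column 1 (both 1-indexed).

81.24

With rows in first-appearance order of sample_id, row 3 is sample_id=S35. wavelength columns in first-appearance order: 450nm, 690nm, 610nm, 480nm, 660nm; column 1 is 450nm.
Long rows with sample_id=S35, wavelength=450nm: max(81.24, 65.98) = 81.24.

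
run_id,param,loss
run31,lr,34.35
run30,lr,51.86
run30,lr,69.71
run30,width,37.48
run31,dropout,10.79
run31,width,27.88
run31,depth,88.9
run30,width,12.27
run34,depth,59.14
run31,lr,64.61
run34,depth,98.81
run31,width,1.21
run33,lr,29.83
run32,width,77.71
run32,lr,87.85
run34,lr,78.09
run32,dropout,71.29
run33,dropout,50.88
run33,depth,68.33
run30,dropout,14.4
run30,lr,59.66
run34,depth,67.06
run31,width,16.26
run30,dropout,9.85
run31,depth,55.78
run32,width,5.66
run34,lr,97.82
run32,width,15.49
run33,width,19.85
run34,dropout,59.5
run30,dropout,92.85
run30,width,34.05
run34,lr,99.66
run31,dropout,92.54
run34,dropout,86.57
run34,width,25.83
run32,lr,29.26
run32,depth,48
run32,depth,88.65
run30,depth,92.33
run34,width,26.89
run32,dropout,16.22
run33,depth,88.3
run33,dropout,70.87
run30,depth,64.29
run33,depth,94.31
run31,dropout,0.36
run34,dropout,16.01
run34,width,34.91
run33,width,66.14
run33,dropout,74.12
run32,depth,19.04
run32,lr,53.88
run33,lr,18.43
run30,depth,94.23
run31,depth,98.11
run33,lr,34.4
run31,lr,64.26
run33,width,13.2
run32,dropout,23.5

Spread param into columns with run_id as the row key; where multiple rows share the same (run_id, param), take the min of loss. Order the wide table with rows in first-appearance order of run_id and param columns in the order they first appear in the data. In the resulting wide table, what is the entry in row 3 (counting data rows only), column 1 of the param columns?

With rows in first-appearance order of run_id, row 3 is run_id=run34. param columns in first-appearance order: lr, width, dropout, depth; column 1 is lr.
Long rows with run_id=run34, param=lr: min(78.09, 97.82, 99.66) = 78.09.

78.09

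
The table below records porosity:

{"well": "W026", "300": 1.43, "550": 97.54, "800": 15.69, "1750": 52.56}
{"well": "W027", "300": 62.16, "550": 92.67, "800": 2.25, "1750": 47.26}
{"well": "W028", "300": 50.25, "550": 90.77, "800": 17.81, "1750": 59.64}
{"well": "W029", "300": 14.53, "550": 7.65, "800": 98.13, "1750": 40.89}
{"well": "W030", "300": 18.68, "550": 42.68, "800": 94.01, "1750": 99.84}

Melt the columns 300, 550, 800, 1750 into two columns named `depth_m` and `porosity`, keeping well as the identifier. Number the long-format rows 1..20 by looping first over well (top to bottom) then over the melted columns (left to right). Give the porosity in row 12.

59.64

20 rows total (5 × 4). Row 12: index ⌊(12-1)/4⌋ = 2 into well → W028; (12-1) mod 4 = 3 into the melted columns → 1750.
So row 12 is (W028, 1750, 59.64); porosity = 59.64.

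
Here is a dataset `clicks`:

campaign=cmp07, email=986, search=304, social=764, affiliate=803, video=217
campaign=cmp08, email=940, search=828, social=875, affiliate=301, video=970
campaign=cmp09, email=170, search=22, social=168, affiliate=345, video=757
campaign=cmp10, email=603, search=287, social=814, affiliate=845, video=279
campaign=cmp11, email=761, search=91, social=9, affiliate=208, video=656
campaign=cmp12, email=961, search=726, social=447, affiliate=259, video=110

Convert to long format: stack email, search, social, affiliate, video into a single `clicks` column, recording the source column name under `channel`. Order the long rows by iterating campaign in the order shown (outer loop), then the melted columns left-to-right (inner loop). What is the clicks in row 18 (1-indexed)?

814

30 rows total (6 × 5). Row 18: index ⌊(18-1)/5⌋ = 3 into campaign → cmp10; (18-1) mod 5 = 2 into the melted columns → social.
So row 18 is (cmp10, social, 814); clicks = 814.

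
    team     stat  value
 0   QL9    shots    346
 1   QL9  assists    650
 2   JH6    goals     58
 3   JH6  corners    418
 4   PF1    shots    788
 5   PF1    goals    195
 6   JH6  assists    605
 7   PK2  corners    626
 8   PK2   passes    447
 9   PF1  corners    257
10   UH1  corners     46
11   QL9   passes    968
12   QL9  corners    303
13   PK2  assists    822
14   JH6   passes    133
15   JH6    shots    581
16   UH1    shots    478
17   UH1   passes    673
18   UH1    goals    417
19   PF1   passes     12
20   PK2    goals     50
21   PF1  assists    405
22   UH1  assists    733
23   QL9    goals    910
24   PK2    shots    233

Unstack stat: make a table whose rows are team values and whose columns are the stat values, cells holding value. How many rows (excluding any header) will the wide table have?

5 distinct team values → 5 rows.

5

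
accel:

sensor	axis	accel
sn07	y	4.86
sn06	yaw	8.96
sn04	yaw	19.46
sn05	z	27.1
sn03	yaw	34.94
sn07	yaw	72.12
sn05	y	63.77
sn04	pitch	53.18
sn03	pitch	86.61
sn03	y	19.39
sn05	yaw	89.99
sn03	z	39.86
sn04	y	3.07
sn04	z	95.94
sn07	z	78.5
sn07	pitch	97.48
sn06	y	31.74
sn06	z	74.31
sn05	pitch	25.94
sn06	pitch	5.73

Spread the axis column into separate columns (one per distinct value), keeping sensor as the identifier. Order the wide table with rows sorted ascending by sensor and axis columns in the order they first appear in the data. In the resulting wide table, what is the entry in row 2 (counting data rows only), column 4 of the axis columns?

53.18

With rows sorted ascending by sensor, row 2 is sensor=sn04. axis columns in first-appearance order: y, yaw, z, pitch; column 4 is pitch.
Long rows with sensor=sn04, axis=pitch: accel = 53.18.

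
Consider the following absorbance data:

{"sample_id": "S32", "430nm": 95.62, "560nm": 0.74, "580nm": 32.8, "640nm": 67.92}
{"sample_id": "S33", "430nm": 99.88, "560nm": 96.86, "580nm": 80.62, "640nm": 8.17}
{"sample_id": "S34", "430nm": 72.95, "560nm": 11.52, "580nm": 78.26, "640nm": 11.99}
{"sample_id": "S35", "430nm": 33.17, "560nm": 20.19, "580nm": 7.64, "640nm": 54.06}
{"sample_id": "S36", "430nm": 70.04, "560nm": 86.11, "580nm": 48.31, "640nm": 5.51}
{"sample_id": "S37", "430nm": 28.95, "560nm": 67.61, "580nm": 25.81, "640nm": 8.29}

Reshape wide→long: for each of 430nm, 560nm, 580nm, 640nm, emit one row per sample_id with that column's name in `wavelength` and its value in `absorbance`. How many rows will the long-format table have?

6 sample_id values × 4 melted columns = 24 rows.

24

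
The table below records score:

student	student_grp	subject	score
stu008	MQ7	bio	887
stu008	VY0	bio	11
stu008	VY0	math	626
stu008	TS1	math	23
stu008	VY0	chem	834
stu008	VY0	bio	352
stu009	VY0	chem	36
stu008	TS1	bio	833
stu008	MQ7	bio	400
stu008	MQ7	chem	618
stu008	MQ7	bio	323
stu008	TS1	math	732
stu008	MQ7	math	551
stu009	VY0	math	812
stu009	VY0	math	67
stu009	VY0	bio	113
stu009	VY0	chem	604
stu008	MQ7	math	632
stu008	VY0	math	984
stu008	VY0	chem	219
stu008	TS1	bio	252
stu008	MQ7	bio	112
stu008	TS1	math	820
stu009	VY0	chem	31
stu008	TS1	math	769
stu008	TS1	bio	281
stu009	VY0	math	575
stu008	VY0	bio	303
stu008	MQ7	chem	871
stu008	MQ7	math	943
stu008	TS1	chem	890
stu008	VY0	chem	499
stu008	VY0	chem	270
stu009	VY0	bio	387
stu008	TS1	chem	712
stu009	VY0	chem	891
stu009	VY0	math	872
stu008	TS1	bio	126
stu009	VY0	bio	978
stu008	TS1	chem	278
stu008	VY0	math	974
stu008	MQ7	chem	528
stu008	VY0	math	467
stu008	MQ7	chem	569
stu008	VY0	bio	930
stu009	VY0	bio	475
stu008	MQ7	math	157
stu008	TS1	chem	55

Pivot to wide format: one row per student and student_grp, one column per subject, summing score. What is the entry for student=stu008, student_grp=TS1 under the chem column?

Rows with student=stu008, student_grp=TS1 and subject=chem: score values are 890, 712, 278, 55.
890 + 712 + 278 + 55 = 1935.

1935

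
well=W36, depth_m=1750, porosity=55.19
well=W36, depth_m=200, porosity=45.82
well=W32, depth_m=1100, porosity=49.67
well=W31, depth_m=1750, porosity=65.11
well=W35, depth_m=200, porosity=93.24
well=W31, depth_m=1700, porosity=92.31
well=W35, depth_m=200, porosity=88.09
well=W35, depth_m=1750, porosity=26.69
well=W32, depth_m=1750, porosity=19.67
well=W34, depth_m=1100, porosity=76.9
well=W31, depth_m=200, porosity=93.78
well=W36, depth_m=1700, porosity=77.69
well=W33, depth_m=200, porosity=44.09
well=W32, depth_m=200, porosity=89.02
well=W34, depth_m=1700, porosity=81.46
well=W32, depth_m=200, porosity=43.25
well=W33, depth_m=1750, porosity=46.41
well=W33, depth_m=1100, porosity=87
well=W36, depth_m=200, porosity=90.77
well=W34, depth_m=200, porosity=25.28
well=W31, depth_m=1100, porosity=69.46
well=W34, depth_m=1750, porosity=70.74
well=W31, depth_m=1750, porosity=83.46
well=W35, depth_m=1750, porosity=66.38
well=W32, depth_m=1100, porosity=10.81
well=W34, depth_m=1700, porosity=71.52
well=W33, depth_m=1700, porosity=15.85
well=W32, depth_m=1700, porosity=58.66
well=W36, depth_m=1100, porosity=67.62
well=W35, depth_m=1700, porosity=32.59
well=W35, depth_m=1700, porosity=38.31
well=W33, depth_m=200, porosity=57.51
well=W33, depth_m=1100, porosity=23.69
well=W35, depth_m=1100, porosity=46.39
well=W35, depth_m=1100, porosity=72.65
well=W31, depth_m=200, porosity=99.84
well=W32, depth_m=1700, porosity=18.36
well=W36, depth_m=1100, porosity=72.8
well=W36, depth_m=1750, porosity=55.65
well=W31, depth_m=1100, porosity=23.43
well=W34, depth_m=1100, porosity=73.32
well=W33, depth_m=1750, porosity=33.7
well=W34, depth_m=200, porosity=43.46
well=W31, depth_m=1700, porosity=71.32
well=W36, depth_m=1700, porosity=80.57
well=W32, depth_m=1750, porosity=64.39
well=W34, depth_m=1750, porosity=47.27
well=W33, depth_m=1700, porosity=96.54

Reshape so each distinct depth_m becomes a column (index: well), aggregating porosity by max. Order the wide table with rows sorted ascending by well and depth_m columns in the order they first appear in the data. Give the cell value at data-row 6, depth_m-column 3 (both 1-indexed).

72.8

With rows sorted ascending by well, row 6 is well=W36. depth_m columns in first-appearance order: 1750, 200, 1100, 1700; column 3 is 1100.
Long rows with well=W36, depth_m=1100: max(67.62, 72.8) = 72.8.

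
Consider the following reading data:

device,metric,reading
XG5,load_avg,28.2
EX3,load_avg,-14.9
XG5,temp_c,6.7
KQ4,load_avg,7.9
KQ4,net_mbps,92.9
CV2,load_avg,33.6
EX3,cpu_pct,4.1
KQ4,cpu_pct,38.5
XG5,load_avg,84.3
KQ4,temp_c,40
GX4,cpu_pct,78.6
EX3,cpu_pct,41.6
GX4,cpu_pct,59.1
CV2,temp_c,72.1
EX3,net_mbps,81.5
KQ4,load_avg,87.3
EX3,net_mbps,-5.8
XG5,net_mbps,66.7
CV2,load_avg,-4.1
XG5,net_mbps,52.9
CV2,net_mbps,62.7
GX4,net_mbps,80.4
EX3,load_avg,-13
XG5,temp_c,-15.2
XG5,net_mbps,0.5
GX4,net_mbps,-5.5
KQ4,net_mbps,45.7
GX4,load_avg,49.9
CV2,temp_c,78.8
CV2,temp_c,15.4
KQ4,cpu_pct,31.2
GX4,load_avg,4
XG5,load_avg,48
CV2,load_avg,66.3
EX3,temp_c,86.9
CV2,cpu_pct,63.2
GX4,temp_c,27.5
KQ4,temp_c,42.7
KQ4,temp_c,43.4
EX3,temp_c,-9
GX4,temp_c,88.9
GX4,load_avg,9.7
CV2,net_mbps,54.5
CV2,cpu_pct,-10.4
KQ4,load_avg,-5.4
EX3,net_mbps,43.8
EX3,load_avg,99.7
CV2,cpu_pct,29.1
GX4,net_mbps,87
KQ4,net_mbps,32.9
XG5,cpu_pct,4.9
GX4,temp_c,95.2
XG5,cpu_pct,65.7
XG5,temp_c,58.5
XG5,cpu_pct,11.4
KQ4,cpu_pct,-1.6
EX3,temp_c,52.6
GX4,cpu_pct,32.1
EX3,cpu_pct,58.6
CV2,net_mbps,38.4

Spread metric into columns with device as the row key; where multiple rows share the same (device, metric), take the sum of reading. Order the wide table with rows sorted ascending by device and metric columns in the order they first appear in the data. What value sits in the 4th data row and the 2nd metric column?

With rows sorted ascending by device, row 4 is device=KQ4. metric columns in first-appearance order: load_avg, temp_c, net_mbps, cpu_pct; column 2 is temp_c.
Long rows with device=KQ4, metric=temp_c: 40 + 42.7 + 43.4 = 126.1.

126.1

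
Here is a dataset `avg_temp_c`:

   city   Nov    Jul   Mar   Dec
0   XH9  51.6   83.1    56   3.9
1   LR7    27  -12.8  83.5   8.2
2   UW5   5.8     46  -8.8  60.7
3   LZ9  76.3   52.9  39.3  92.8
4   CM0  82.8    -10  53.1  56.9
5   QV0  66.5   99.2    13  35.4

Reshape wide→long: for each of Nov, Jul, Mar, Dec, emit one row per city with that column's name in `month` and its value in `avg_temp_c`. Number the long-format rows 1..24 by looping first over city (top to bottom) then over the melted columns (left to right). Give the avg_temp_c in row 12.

24 rows total (6 × 4). Row 12: index ⌊(12-1)/4⌋ = 2 into city → UW5; (12-1) mod 4 = 3 into the melted columns → Dec.
So row 12 is (UW5, Dec, 60.7); avg_temp_c = 60.7.

60.7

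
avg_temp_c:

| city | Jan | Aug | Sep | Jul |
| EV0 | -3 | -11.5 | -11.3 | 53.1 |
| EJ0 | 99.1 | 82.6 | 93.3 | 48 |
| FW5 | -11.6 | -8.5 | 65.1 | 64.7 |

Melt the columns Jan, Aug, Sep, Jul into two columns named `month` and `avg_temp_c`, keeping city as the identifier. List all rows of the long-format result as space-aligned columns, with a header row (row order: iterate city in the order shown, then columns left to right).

Each (city, column) pair becomes one row: 3 × 4 = 12 rows.
For example, (EV0, Jan) → avg_temp_c=-3.

city  month  avg_temp_c
EV0   Jan    -3        
EV0   Aug    -11.5     
EV0   Sep    -11.3     
EV0   Jul    53.1      
EJ0   Jan    99.1      
EJ0   Aug    82.6      
EJ0   Sep    93.3      
EJ0   Jul    48        
FW5   Jan    -11.6     
FW5   Aug    -8.5      
FW5   Sep    65.1      
FW5   Jul    64.7      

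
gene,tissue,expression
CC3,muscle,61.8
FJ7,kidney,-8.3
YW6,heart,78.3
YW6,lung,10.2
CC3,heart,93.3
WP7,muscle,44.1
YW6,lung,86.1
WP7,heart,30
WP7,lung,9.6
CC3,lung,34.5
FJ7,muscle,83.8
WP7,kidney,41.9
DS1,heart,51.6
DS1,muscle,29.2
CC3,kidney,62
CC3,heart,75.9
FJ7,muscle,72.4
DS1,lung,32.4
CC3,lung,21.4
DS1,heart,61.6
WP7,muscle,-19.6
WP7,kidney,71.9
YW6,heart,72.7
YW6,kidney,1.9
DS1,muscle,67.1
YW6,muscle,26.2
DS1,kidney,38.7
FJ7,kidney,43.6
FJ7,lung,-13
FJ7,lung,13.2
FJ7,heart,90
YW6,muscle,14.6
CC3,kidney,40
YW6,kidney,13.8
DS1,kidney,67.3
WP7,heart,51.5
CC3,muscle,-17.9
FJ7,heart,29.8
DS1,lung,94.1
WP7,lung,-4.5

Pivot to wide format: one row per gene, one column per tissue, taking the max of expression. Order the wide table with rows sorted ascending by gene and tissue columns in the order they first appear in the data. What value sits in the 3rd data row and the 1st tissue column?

83.8

With rows sorted ascending by gene, row 3 is gene=FJ7. tissue columns in first-appearance order: muscle, kidney, heart, lung; column 1 is muscle.
Long rows with gene=FJ7, tissue=muscle: max(83.8, 72.4) = 83.8.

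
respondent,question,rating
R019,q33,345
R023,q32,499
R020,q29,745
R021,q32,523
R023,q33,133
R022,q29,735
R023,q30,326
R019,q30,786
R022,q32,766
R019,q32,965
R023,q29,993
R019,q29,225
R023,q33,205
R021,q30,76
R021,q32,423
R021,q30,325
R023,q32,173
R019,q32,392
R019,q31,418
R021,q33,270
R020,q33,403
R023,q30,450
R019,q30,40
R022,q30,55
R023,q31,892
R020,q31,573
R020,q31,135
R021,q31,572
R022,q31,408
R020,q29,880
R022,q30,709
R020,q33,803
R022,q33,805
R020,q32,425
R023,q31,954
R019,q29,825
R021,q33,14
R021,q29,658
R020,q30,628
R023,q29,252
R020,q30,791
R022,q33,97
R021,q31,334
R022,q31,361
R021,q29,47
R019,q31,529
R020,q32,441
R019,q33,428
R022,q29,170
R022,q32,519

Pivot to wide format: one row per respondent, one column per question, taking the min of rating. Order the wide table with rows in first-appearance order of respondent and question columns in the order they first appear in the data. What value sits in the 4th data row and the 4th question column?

With rows in first-appearance order of respondent, row 4 is respondent=R021. question columns in first-appearance order: q33, q32, q29, q30, q31; column 4 is q30.
Long rows with respondent=R021, question=q30: min(76, 325) = 76.

76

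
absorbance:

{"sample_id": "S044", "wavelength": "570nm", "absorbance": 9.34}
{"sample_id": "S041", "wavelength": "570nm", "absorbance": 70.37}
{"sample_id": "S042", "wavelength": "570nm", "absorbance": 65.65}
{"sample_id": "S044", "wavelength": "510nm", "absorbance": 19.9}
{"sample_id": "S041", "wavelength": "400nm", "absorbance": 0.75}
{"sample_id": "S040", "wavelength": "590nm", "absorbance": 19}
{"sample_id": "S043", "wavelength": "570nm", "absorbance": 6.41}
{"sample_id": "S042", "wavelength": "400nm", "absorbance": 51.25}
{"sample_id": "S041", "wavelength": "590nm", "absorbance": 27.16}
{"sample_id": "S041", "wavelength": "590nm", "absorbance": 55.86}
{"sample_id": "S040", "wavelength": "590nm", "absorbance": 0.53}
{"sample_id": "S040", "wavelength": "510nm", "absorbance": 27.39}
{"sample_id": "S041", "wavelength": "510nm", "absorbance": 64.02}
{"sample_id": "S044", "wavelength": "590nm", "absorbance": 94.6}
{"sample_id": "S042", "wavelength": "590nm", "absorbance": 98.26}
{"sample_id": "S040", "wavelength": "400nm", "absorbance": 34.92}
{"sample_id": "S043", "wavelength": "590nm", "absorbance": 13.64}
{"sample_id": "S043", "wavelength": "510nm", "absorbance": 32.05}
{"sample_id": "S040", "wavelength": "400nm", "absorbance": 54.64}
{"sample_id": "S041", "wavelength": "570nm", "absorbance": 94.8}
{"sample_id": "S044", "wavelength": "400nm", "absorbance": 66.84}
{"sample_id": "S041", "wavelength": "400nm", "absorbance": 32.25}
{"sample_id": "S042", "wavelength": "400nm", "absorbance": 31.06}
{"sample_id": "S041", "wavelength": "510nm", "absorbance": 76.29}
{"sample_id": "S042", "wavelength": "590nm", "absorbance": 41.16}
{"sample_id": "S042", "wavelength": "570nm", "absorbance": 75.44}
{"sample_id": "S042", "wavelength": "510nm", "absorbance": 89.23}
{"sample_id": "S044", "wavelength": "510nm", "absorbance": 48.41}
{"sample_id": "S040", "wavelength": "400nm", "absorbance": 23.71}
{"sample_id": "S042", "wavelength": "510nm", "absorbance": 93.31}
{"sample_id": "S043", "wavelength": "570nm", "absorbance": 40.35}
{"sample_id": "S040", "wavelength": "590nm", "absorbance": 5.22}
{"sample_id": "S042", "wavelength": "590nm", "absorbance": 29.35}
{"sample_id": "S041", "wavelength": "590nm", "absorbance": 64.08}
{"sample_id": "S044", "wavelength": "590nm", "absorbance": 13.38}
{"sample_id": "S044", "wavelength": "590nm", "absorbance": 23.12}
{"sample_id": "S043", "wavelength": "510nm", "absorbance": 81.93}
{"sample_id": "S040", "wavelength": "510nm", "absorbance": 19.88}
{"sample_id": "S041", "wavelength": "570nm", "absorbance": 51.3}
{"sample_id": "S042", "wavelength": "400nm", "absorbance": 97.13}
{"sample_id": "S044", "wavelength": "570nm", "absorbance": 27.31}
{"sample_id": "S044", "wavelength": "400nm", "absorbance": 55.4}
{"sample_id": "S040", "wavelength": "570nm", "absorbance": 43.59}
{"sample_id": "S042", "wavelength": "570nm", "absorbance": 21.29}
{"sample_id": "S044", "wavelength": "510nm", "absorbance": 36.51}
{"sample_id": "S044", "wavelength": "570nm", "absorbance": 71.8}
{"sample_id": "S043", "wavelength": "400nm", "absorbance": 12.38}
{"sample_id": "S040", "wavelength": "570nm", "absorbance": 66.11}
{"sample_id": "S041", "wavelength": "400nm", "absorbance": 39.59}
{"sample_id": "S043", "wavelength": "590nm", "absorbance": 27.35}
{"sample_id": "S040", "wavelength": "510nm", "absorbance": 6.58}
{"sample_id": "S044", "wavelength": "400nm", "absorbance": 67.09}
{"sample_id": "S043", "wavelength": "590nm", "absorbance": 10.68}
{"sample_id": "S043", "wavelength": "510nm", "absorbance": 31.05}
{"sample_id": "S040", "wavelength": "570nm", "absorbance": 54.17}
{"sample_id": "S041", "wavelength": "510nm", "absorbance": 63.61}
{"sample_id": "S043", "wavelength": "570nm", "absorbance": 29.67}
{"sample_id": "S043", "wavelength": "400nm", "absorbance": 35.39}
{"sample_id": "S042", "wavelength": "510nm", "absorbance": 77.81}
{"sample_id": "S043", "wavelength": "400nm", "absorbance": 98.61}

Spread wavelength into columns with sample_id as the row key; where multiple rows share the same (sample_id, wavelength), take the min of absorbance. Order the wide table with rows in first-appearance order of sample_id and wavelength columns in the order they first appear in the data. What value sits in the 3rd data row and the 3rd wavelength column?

31.06

With rows in first-appearance order of sample_id, row 3 is sample_id=S042. wavelength columns in first-appearance order: 570nm, 510nm, 400nm, 590nm; column 3 is 400nm.
Long rows with sample_id=S042, wavelength=400nm: min(51.25, 31.06, 97.13) = 31.06.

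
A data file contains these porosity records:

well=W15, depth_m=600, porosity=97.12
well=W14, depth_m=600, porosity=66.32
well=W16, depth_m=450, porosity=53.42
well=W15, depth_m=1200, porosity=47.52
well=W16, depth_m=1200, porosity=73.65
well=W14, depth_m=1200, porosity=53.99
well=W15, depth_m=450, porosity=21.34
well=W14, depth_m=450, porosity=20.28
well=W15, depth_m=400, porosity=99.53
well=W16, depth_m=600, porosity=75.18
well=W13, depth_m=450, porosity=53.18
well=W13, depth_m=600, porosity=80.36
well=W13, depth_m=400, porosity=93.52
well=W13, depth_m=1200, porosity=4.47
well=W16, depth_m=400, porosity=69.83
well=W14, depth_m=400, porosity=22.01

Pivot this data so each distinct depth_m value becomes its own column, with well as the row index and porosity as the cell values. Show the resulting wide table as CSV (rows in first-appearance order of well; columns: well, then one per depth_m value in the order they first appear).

Columns: well plus the 4 distinct depth_m values (600, 450, 1200, 400).
For example, row W15 column 600 takes porosity=97.12 from the long row (W15, 600).

well,600,450,1200,400
W15,97.12,21.34,47.52,99.53
W14,66.32,20.28,53.99,22.01
W16,75.18,53.42,73.65,69.83
W13,80.36,53.18,4.47,93.52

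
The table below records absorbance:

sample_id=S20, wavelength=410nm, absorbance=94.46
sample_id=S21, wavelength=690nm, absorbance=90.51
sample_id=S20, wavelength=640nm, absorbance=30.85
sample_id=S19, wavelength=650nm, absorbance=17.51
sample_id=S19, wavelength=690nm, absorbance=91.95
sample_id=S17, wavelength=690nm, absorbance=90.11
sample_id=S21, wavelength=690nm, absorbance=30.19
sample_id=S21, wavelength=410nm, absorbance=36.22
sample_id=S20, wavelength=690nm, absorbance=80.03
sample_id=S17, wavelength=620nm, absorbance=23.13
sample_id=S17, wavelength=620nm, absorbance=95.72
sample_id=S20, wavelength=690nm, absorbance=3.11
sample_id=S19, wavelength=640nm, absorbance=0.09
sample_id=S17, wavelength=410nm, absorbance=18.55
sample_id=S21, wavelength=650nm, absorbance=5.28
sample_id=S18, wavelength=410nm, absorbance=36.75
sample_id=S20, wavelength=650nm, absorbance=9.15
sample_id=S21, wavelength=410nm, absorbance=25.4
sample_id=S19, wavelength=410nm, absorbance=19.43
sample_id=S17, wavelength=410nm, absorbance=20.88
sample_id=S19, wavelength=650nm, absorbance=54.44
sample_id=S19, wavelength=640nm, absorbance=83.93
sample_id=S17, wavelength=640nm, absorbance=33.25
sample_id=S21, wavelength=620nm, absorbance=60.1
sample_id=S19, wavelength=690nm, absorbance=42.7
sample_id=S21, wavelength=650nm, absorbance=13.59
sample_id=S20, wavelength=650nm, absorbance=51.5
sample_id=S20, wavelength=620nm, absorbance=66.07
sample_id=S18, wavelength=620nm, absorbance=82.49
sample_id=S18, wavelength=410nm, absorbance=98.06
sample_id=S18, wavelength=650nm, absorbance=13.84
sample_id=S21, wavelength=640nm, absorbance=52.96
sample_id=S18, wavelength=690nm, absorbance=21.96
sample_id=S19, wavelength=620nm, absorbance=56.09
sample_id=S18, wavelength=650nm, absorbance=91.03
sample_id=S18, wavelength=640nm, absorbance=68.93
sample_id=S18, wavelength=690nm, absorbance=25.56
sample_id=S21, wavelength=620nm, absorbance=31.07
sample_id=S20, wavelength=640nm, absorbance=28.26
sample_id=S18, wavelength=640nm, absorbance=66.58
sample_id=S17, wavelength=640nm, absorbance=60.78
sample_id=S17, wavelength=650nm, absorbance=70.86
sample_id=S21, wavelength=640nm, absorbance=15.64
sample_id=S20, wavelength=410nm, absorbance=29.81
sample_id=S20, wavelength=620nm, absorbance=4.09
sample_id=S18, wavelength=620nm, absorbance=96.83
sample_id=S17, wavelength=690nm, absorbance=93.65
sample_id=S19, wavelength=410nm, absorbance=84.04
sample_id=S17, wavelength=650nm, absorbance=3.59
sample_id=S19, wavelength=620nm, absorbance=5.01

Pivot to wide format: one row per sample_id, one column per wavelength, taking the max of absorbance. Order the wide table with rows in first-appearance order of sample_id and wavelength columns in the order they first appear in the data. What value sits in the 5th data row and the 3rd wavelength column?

With rows in first-appearance order of sample_id, row 5 is sample_id=S18. wavelength columns in first-appearance order: 410nm, 690nm, 640nm, 650nm, 620nm; column 3 is 640nm.
Long rows with sample_id=S18, wavelength=640nm: max(68.93, 66.58) = 68.93.

68.93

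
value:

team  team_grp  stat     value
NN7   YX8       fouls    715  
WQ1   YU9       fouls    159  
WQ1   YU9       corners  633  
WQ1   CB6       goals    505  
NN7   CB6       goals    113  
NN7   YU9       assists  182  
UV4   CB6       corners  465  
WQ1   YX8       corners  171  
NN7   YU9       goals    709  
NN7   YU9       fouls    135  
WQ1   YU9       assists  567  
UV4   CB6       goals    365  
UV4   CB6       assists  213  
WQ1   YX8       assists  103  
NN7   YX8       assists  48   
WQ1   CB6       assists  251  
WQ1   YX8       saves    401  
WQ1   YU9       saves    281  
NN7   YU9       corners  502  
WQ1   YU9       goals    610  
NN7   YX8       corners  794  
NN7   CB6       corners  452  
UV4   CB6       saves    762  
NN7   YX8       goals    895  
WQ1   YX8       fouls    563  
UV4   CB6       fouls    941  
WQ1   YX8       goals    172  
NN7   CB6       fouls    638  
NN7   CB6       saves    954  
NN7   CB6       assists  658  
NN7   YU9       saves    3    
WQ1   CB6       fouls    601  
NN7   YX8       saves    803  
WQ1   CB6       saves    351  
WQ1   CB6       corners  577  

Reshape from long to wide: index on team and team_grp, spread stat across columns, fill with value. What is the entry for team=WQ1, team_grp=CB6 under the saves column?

351

Wide layout: rows indexed by team and team_grp, columns are the 5 distinct stat values (fouls, corners, goals, assists, saves).
Cell (team=WQ1, team_grp=CB6, stat=saves) draws from the long row where team=WQ1, team_grp=CB6 and stat=saves, which has value=351.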